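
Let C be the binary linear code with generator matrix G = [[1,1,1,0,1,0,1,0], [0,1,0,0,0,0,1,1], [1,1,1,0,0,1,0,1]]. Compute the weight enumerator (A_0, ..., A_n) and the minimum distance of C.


Weight distribution: A_0 = 1, A_3 = 2, A_4 = 3, A_5 = 2. Minimum distance d = 3.

Enumerate all 2^3 = 8 messages m ∈ F_2^3.
For each, compute codeword c = mG in F_2^8, then tally its weight.
  m = 000 → c = 00000000, weight = 0.
  m = 100 → c = 11101010, weight = 5.
  m = 010 → c = 01000011, weight = 3.
  m = 110 → c = 10101001, weight = 4.
  m = 001 → c = 11100101, weight = 5.
  m = 101 → c = 00001111, weight = 4.
  m = 011 → c = 10100110, weight = 4.
  m = 111 → c = 01001100, weight = 3.
Tally weights:
  weight 0: 1 codewords.
  weight 3: 2 codewords.
  weight 4: 3 codewords.
  weight 5: 2 codewords.
Minimum distance d = smallest w > 0 with A_w > 0 = 3.
Sanity: Σ A_w = 8 = 2^3 = 8 ✓.


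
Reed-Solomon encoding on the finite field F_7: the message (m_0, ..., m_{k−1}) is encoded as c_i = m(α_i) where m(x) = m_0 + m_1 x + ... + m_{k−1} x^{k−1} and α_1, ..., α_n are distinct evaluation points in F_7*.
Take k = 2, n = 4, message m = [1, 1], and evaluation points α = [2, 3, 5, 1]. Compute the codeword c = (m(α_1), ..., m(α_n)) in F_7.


c = [3, 4, 6, 2]

Message polynomial: m(x) = 1 + 1·x (mod 7).
For each evaluation point α_i, compute m(α_i) mod 7:
  α_1 = 2: Horner steps 1 → 3, so m(2) = 3.
  α_2 = 3: Horner steps 1 → 4, so m(3) = 4.
  α_3 = 5: Horner steps 1 → 6, so m(5) = 6.
  α_4 = 1: Horner steps 1 → 2, so m(1) = 2.
Codeword c = [3, 4, 6, 2] ∈ F_7^4.


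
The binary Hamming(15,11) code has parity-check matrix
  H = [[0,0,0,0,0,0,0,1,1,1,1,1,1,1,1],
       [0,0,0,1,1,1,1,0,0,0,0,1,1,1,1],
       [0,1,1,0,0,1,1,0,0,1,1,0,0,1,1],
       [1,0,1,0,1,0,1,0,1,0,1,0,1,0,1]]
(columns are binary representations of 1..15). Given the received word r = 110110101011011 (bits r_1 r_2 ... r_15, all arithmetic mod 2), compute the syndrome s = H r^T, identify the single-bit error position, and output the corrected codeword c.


s = (1, 0, 1, 0)^T, error position = 10, corrected codeword c = 110110101111011

Compute s = H r^T mod 2 one row at a time:
  s_1 = 0 + 1 + 0 + 1 + 1 + 0 + 1 + 1 = 5 ≡ 1 (mod 2).
  s_2 = 1 + 1 + 0 + 1 + 1 + 0 + 1 + 1 = 6 ≡ 0 (mod 2).
  s_3 = 1 + 0 + 0 + 1 + 0 + 1 + 1 + 1 = 5 ≡ 1 (mod 2).
  s_4 = 1 + 0 + 1 + 1 + 1 + 1 + 0 + 1 = 6 ≡ 0 (mod 2).
s = (1, 0, 1, 0)^T — this equals column 10 of H (binary 1010), so error is at position 10.
Correct: flip bit 10 of r = 110110101011011 to get c = 110110101111011.


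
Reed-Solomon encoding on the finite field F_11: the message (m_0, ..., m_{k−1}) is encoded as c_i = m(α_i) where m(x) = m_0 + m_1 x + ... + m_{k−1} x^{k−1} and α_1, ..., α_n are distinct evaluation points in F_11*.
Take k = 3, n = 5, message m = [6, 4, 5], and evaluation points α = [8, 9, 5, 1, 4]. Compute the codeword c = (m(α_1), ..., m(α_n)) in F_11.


c = [6, 7, 8, 4, 3]

Message polynomial: m(x) = 6 + 4·x + 5·x^2 (mod 11).
For each evaluation point α_i, compute m(α_i) mod 11:
  α_1 = 8: Horner steps 5 → 0 → 6, so m(8) = 6.
  α_2 = 9: Horner steps 5 → 5 → 7, so m(9) = 7.
  α_3 = 5: Horner steps 5 → 7 → 8, so m(5) = 8.
  α_4 = 1: Horner steps 5 → 9 → 4, so m(1) = 4.
  α_5 = 4: Horner steps 5 → 2 → 3, so m(4) = 3.
Codeword c = [6, 7, 8, 4, 3] ∈ F_11^5.


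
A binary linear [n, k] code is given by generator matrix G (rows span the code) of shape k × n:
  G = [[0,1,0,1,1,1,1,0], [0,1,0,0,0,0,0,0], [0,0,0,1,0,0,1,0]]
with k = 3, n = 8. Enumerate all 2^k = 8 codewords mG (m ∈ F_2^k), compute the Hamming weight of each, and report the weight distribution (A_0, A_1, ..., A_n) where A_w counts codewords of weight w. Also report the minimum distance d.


Weight distribution: A_0 = 1, A_1 = 1, A_2 = 2, A_3 = 2, A_4 = 1, A_5 = 1. Minimum distance d = 1.

Enumerate all 2^3 = 8 messages m ∈ F_2^3.
For each, compute codeword c = mG in F_2^8, then tally its weight.
  m = 000 → c = 00000000, weight = 0.
  m = 100 → c = 01011110, weight = 5.
  m = 010 → c = 01000000, weight = 1.
  m = 110 → c = 00011110, weight = 4.
  m = 001 → c = 00010010, weight = 2.
  m = 101 → c = 01001100, weight = 3.
  m = 011 → c = 01010010, weight = 3.
  m = 111 → c = 00001100, weight = 2.
Tally weights:
  weight 0: 1 codewords.
  weight 1: 1 codewords.
  weight 2: 2 codewords.
  weight 3: 2 codewords.
  weight 4: 1 codewords.
  weight 5: 1 codewords.
Minimum distance d = smallest w > 0 with A_w > 0 = 1.
Sanity: Σ A_w = 8 = 2^3 = 8 ✓.


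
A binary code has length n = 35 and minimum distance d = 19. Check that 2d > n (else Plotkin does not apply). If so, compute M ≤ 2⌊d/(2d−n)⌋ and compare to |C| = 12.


Plotkin bound M ≤ 12; given |C| = 12 ≤ bound (satisfied).

Check applicability: 2d = 38, n = 35.
2d − n = 3 > 0, so Plotkin applies.
Compute d/(2d−n) = 19/3 ≈ 6.3333.
⌊d/(2d−n)⌋ = 6.
Plotkin bound: M ≤ 2·6 = 12.
Given |C| = 12, check: satisfied.
This |C| is at the Plotkin bound.


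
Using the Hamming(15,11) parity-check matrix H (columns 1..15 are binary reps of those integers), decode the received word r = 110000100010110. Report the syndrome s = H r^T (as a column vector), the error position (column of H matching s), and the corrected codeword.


s = (1, 1, 0, 0)^T, error position = 12, corrected codeword c = 110000100011110

Compute s = H r^T mod 2 one row at a time:
  s_1 = 0 + 0 + 0 + 1 + 0 + 1 + 1 + 0 = 3 ≡ 1 (mod 2).
  s_2 = 0 + 0 + 0 + 1 + 0 + 1 + 1 + 0 = 3 ≡ 1 (mod 2).
  s_3 = 1 + 0 + 0 + 1 + 0 + 1 + 1 + 0 = 4 ≡ 0 (mod 2).
  s_4 = 1 + 0 + 0 + 1 + 0 + 1 + 1 + 0 = 4 ≡ 0 (mod 2).
s = (1, 1, 0, 0)^T — this equals column 12 of H (binary 1100), so error is at position 12.
Correct: flip bit 12 of r = 110000100010110 to get c = 110000100011110.


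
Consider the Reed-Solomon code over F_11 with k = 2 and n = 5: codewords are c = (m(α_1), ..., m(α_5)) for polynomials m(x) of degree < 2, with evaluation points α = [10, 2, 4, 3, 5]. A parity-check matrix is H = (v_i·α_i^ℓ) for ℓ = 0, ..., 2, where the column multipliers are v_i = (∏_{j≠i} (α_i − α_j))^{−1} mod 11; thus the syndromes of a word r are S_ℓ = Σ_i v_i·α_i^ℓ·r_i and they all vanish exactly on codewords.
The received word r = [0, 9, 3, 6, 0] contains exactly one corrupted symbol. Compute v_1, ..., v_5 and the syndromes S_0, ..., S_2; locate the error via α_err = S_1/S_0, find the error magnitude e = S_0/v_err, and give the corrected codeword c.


S = (6, 5, 6), error at position 1, error magnitude e = 4, c = [7, 9, 3, 6, 0].

Step 1: column multipliers v_i = (∏_{j≠i}(α_i − α_j))^{−1} mod 11.
  i = 1 (α = 10): (10−2)(10−4)(10−3)(10−5) = 8·6·7·5 = 1680 ≡ 8, so v_1 = 8^{−1} = 7 (mod 11).
  i = 2 (α = 2): (2−10)(2−4)(2−3)(2−5) = (−8)·(−2)·(−1)·(−3) = 48 ≡ 4, so v_2 = 4^{−1} = 3 (mod 11).
  i = 3 (α = 4): (4−10)(4−2)(4−3)(4−5) = (−6)·2·1·(−1) = 12 ≡ 1, so v_3 = 1^{−1} = 1 (mod 11).
  i = 4 (α = 3): (3−10)(3−2)(3−4)(3−5) = (−7)·1·(−1)·(−2) = −14 ≡ 8, so v_4 = 8^{−1} = 7 (mod 11).
  i = 5 (α = 5): (5−10)(5−2)(5−4)(5−3) = (−5)·3·1·2 = −30 ≡ 3, so v_5 = 3^{−1} = 4 (mod 11).
  v = [7, 3, 1, 7, 4].
Step 2: syndromes of r = [0, 9, 3, 6, 0] (all sums mod 11).
  S_0 = Σ v_i r_i = 7·0 + 3·9 + 1·3 + 7·6 + 4·0 = 72 ≡ 6.
  S_1 = Σ v_i α_i r_i = 7·10·0 + 3·2·9 + 1·4·3 + 7·3·6 + 4·5·0 = 192 ≡ 5.
  α_i^2 mod 11 = [1, 4, 5, 9, 3].
  S_2 = Σ v_i α_i^2 r_i = 7·1·0 + 3·4·9 + 1·5·3 + 7·9·6 + 4·3·0 = 501 ≡ 6.
  S = (6, 5, 6) ≠ 0, so r is not a codeword (an error is present).
Step 3: locate the error. For a single error e at position i, S_ℓ = v_i·e·α_i^ℓ, so α_err = S_1/S_0.
  S_0^{−1} = 6^{−1} = 2 (mod 11), so α_err = 5·2 = 10 ≡ 10 = α_1. Error position i = 1.
  Consistency check: S_2/S_1 = 6·9 = 54 ≡ 10 = α_err ✓ (single-error assumption holds).
Step 4: error magnitude e = S_0/v_1 = S_0·∏_{j≠1}(α_1 − α_j) = 6·8 = 48 ≡ 4 (mod 11).
Step 5: correct position 1: c_1 = r_1 − e = 0 − 4 ≡ 7 (mod 11). Hence c = [7, 9, 3, 6, 0].
  Check: interpolating c through the α_i gives m(x) = 4 + 8·x (degree < 2) with m(α_i) = c_i for every i, so c is indeed a codeword.


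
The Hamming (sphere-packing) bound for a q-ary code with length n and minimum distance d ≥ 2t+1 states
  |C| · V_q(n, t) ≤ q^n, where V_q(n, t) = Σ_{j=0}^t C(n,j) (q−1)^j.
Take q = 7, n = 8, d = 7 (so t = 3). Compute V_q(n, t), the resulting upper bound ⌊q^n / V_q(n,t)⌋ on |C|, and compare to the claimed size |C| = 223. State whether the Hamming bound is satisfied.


V_q(n, t) = 13153, q^n = 5764801, Hamming bound = 438, |C| = 223 ≤ bound (satisfied).

Step 1: Compute V_q(n, t) = Σ_{j=0}^3 C(n, j) (q−1)^j.
  j = 0: C(8,0)·(6)^0 = 1·1 = 1.
  j = 1: C(8,1)·(6)^1 = 8·6 = 48.
  j = 2: C(8,2)·(6)^2 = 28·36 = 1008.
  j = 3: C(8,3)·(6)^3 = 56·216 = 12096.
  V_q(n, t) = 1 + 48 + 1008 + 12096 = 13153.
Step 2: q^n = 7^8 = 5764801.
Step 3: Hamming bound ⌊q^n / V_q(n,t)⌋ = ⌊5764801/13153⌋ = 438.
Step 4: Compare |C| = 223 to 438: satisfied.
The claimed |C| lies below the Hamming bound.


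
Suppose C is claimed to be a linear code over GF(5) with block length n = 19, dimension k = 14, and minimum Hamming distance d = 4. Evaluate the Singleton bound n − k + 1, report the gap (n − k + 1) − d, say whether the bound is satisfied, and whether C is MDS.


Singleton RHS = n − k + 1 = 6, slack = 2, bound satisfied, not MDS.

Singleton bound: d ≤ n − k + 1.
Here n = 19, k = 14, so n − k + 1 = 6.
Given d = 4, check d ≤ 6: YES.
Slack = (n − k + 1) − d = 2.
The code is NOT MDS (slack = 2 > 0).
Description: the claimed parameters are [19, 14, 4]_5; such a code would be non-MDS.


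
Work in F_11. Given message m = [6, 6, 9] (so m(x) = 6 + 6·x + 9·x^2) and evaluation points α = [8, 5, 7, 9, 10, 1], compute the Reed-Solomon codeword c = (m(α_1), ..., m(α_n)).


c = [3, 8, 5, 8, 9, 10]

Message polynomial: m(x) = 6 + 6·x + 9·x^2 (mod 11).
For each evaluation point α_i, compute m(α_i) mod 11:
  α_1 = 8: Horner steps 9 → 1 → 3, so m(8) = 3.
  α_2 = 5: Horner steps 9 → 7 → 8, so m(5) = 8.
  α_3 = 7: Horner steps 9 → 3 → 5, so m(7) = 5.
  α_4 = 9: Horner steps 9 → 10 → 8, so m(9) = 8.
  α_5 = 10: Horner steps 9 → 8 → 9, so m(10) = 9.
  α_6 = 1: Horner steps 9 → 4 → 10, so m(1) = 10.
Codeword c = [3, 8, 5, 8, 9, 10] ∈ F_11^6.


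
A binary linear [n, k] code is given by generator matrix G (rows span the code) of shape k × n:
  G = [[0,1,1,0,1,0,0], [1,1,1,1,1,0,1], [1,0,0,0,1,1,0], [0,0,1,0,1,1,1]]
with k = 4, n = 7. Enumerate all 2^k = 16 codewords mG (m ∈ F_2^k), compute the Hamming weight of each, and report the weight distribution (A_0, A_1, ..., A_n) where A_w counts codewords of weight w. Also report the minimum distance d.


Weight distribution: A_0 = 1, A_2 = 1, A_3 = 6, A_4 = 5, A_5 = 2, A_6 = 1. Minimum distance d = 2.

Enumerate all 2^4 = 16 messages m ∈ F_2^4.
For each, compute codeword c = mG in F_2^7, then tally its weight.
  m = 0000 → c = 0000000, weight = 0.
  m = 1000 → c = 0110100, weight = 3.
  m = 0100 → c = 1111101, weight = 6.
  m = 1100 → c = 1001001, weight = 3.
  m = 0010 → c = 1000110, weight = 3.
  m = 1010 → c = 1110010, weight = 4.
  m = 0110 → c = 0111011, weight = 5.
  m = 1110 → c = 0001111, weight = 4.
  m = 0001 → c = 0010111, weight = 4.
  m = 1001 → c = 0100011, weight = 3.
  m = 0101 → c = 1101010, weight = 4.
  m = 1101 → c = 1011110, weight = 5.
  m = 0011 → c = 1010001, weight = 3.
  m = 1011 → c = 1100101, weight = 4.
  m = 0111 → c = 0101100, weight = 3.
  m = 1111 → c = 0011000, weight = 2.
Tally weights:
  weight 0: 1 codewords.
  weight 2: 1 codewords.
  weight 3: 6 codewords.
  weight 4: 5 codewords.
  weight 5: 2 codewords.
  weight 6: 1 codewords.
Minimum distance d = smallest w > 0 with A_w > 0 = 2.
Sanity: Σ A_w = 16 = 2^4 = 16 ✓.


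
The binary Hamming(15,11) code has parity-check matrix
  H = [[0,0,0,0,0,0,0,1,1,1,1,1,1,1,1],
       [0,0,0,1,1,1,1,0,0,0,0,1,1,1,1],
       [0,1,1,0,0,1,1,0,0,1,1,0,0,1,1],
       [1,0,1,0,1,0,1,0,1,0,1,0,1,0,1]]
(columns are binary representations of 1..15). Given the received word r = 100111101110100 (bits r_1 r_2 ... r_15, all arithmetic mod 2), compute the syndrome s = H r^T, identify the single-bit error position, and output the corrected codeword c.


s = (0, 1, 0, 0)^T, error position = 4, corrected codeword c = 100011101110100

Compute s = H r^T mod 2 one row at a time:
  s_1 = 0 + 1 + 1 + 1 + 0 + 1 + 0 + 0 = 4 ≡ 0 (mod 2).
  s_2 = 1 + 1 + 1 + 1 + 0 + 1 + 0 + 0 = 5 ≡ 1 (mod 2).
  s_3 = 0 + 0 + 1 + 1 + 1 + 1 + 0 + 0 = 4 ≡ 0 (mod 2).
  s_4 = 1 + 0 + 1 + 1 + 1 + 1 + 1 + 0 = 6 ≡ 0 (mod 2).
s = (0, 1, 0, 0)^T — this equals column 4 of H (binary 0100), so error is at position 4.
Correct: flip bit 4 of r = 100111101110100 to get c = 100011101110100.


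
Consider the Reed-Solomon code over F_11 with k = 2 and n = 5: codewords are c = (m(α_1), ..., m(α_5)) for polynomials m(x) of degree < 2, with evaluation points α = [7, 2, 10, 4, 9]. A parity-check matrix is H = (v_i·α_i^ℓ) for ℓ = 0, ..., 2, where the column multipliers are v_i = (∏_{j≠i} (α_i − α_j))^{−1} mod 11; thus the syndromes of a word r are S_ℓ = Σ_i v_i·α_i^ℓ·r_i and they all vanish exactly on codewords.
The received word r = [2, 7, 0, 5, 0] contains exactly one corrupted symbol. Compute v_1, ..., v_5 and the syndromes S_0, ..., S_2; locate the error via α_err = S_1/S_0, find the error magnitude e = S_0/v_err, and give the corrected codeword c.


S = (1, 10, 1), error at position 3, error magnitude e = 1, c = [2, 7, 10, 5, 0].

Step 1: column multipliers v_i = (∏_{j≠i}(α_i − α_j))^{−1} mod 11.
  i = 1 (α = 7): (7−2)(7−10)(7−4)(7−9) = 5·(−3)·3·(−2) = 90 ≡ 2, so v_1 = 2^{−1} = 6 (mod 11).
  i = 2 (α = 2): (2−7)(2−10)(2−4)(2−9) = (−5)·(−8)·(−2)·(−7) = 560 ≡ 10, so v_2 = 10^{−1} = 10 (mod 11).
  i = 3 (α = 10): (10−7)(10−2)(10−4)(10−9) = 3·8·6·1 = 144 ≡ 1, so v_3 = 1^{−1} = 1 (mod 11).
  i = 4 (α = 4): (4−7)(4−2)(4−10)(4−9) = (−3)·2·(−6)·(−5) = −180 ≡ 7, so v_4 = 7^{−1} = 8 (mod 11).
  i = 5 (α = 9): (9−7)(9−2)(9−10)(9−4) = 2·7·(−1)·5 = −70 ≡ 7, so v_5 = 7^{−1} = 8 (mod 11).
  v = [6, 10, 1, 8, 8].
Step 2: syndromes of r = [2, 7, 0, 5, 0] (all sums mod 11).
  S_0 = Σ v_i r_i = 6·2 + 10·7 + 1·0 + 8·5 + 8·0 = 122 ≡ 1.
  S_1 = Σ v_i α_i r_i = 6·7·2 + 10·2·7 + 1·10·0 + 8·4·5 + 8·9·0 = 384 ≡ 10.
  α_i^2 mod 11 = [5, 4, 1, 5, 4].
  S_2 = Σ v_i α_i^2 r_i = 6·5·2 + 10·4·7 + 1·1·0 + 8·5·5 + 8·4·0 = 540 ≡ 1.
  S = (1, 10, 1) ≠ 0, so r is not a codeword (an error is present).
Step 3: locate the error. For a single error e at position i, S_ℓ = v_i·e·α_i^ℓ, so α_err = S_1/S_0.
  S_0^{−1} = 1^{−1} = 1 (mod 11), so α_err = 10·1 = 10 ≡ 10 = α_3. Error position i = 3.
  Consistency check: S_2/S_1 = 1·10 = 10 ≡ 10 = α_err ✓ (single-error assumption holds).
Step 4: error magnitude e = S_0/v_3 = S_0·∏_{j≠3}(α_3 − α_j) = 1·1 = 1 ≡ 1 (mod 11).
Step 5: correct position 3: c_3 = r_3 − e = 0 − 1 ≡ 10 (mod 11). Hence c = [2, 7, 10, 5, 0].
  Check: interpolating c through the α_i gives m(x) = 9 + 10·x (degree < 2) with m(α_i) = c_i for every i, so c is indeed a codeword.


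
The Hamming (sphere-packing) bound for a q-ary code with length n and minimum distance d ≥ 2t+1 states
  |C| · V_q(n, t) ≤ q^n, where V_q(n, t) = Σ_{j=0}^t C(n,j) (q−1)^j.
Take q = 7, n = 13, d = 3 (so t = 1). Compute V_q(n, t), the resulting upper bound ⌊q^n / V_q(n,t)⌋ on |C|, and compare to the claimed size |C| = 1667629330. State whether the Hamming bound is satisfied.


V_q(n, t) = 79, q^n = 96889010407, Hamming bound = 1226443169, |C| = 1667629330 > bound (violated).

Step 1: Compute V_q(n, t) = Σ_{j=0}^1 C(n, j) (q−1)^j.
  j = 0: C(13,0)·(6)^0 = 1·1 = 1.
  j = 1: C(13,1)·(6)^1 = 13·6 = 78.
  V_q(n, t) = 1 + 78 = 79.
Step 2: q^n = 7^13 = 96889010407.
Step 3: Hamming bound ⌊q^n / V_q(n,t)⌋ = ⌊96889010407/79⌋ = 1226443169.
Step 4: Compare |C| = 1667629330 to 1226443169: violated.
The claimed |C| lies above the Hamming bound, so no 7-ary code of length 13 with d ≥ 3 can have 1667629330 codewords.


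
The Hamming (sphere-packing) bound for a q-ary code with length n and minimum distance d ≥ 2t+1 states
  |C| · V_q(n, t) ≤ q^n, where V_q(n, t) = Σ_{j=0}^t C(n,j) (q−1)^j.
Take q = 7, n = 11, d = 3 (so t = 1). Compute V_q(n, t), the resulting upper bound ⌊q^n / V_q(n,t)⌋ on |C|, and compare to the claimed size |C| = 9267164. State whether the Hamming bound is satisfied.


V_q(n, t) = 67, q^n = 1977326743, Hamming bound = 29512339, |C| = 9267164 ≤ bound (satisfied).

Step 1: Compute V_q(n, t) = Σ_{j=0}^1 C(n, j) (q−1)^j.
  j = 0: C(11,0)·(6)^0 = 1·1 = 1.
  j = 1: C(11,1)·(6)^1 = 11·6 = 66.
  V_q(n, t) = 1 + 66 = 67.
Step 2: q^n = 7^11 = 1977326743.
Step 3: Hamming bound ⌊q^n / V_q(n,t)⌋ = ⌊1977326743/67⌋ = 29512339.
Step 4: Compare |C| = 9267164 to 29512339: satisfied.
The claimed |C| lies below the Hamming bound.


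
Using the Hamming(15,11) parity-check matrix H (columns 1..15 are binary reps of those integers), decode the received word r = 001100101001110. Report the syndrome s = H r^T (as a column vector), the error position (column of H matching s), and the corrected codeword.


s = (0, 1, 1, 0)^T, error position = 6, corrected codeword c = 001101101001110

Compute s = H r^T mod 2 one row at a time:
  s_1 = 0 + 1 + 0 + 0 + 1 + 1 + 1 + 0 = 4 ≡ 0 (mod 2).
  s_2 = 1 + 0 + 0 + 1 + 1 + 1 + 1 + 0 = 5 ≡ 1 (mod 2).
  s_3 = 0 + 1 + 0 + 1 + 0 + 0 + 1 + 0 = 3 ≡ 1 (mod 2).
  s_4 = 0 + 1 + 0 + 1 + 1 + 0 + 1 + 0 = 4 ≡ 0 (mod 2).
s = (0, 1, 1, 0)^T — this equals column 6 of H (binary 0110), so error is at position 6.
Correct: flip bit 6 of r = 001100101001110 to get c = 001101101001110.


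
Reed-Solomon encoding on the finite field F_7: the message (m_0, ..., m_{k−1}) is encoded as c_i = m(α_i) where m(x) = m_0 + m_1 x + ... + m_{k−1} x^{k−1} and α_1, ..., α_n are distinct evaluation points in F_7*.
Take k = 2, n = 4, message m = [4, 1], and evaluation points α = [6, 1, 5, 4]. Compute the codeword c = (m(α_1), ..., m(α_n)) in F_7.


c = [3, 5, 2, 1]

Message polynomial: m(x) = 4 + 1·x (mod 7).
For each evaluation point α_i, compute m(α_i) mod 7:
  α_1 = 6: Horner steps 1 → 3, so m(6) = 3.
  α_2 = 1: Horner steps 1 → 5, so m(1) = 5.
  α_3 = 5: Horner steps 1 → 2, so m(5) = 2.
  α_4 = 4: Horner steps 1 → 1, so m(4) = 1.
Codeword c = [3, 5, 2, 1] ∈ F_7^4.


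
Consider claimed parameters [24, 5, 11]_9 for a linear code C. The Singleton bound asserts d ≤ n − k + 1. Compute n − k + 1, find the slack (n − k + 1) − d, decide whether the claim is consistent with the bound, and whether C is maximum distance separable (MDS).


Singleton RHS = n − k + 1 = 20, slack = 9, bound satisfied, not MDS.

Singleton bound: d ≤ n − k + 1.
Here n = 24, k = 5, so n − k + 1 = 20.
Given d = 11, check d ≤ 20: YES.
Slack = (n − k + 1) − d = 9.
The code is NOT MDS (slack = 9 > 0).
Description: the claimed parameters are [24, 5, 11]_9; such a code would be non-MDS.


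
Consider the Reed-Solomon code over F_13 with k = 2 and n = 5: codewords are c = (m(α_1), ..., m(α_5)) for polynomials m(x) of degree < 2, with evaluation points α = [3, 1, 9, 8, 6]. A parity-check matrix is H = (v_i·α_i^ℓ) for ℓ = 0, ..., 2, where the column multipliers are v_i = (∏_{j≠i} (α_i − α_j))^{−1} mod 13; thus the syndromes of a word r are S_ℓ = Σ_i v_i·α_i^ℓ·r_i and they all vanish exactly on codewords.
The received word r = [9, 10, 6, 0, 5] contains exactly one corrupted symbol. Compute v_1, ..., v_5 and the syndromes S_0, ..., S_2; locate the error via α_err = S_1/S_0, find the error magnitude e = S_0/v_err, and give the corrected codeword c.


S = (9, 2, 12), error at position 5, error magnitude e = 4, c = [9, 10, 6, 0, 1].

Step 1: column multipliers v_i = (∏_{j≠i}(α_i − α_j))^{−1} mod 13.
  i = 1 (α = 3): (3−1)(3−9)(3−8)(3−6) = 2·(−6)·(−5)·(−3) = −180 ≡ 2, so v_1 = 2^{−1} = 7 (mod 13).
  i = 2 (α = 1): (1−3)(1−9)(1−8)(1−6) = (−2)·(−8)·(−7)·(−5) = 560 ≡ 1, so v_2 = 1^{−1} = 1 (mod 13).
  i = 3 (α = 9): (9−3)(9−1)(9−8)(9−6) = 6·8·1·3 = 144 ≡ 1, so v_3 = 1^{−1} = 1 (mod 13).
  i = 4 (α = 8): (8−3)(8−1)(8−9)(8−6) = 5·7·(−1)·2 = −70 ≡ 8, so v_4 = 8^{−1} = 5 (mod 13).
  i = 5 (α = 6): (6−3)(6−1)(6−9)(6−8) = 3·5·(−3)·(−2) = 90 ≡ 12, so v_5 = 12^{−1} = 12 (mod 13).
  v = [7, 1, 1, 5, 12].
Step 2: syndromes of r = [9, 10, 6, 0, 5] (all sums mod 13).
  S_0 = Σ v_i r_i = 7·9 + 1·10 + 1·6 + 5·0 + 12·5 = 139 ≡ 9.
  S_1 = Σ v_i α_i r_i = 7·3·9 + 1·1·10 + 1·9·6 + 5·8·0 + 12·6·5 = 613 ≡ 2.
  α_i^2 mod 13 = [9, 1, 3, 12, 10].
  S_2 = Σ v_i α_i^2 r_i = 7·9·9 + 1·1·10 + 1·3·6 + 5·12·0 + 12·10·5 = 1195 ≡ 12.
  S = (9, 2, 12) ≠ 0, so r is not a codeword (an error is present).
Step 3: locate the error. For a single error e at position i, S_ℓ = v_i·e·α_i^ℓ, so α_err = S_1/S_0.
  S_0^{−1} = 9^{−1} = 3 (mod 13), so α_err = 2·3 = 6 ≡ 6 = α_5. Error position i = 5.
  Consistency check: S_2/S_1 = 12·7 = 84 ≡ 6 = α_err ✓ (single-error assumption holds).
Step 4: error magnitude e = S_0/v_5 = S_0·∏_{j≠5}(α_5 − α_j) = 9·12 = 108 ≡ 4 (mod 13).
Step 5: correct position 5: c_5 = r_5 − e = 5 − 4 ≡ 1 (mod 13). Hence c = [9, 10, 6, 0, 1].
  Check: interpolating c through the α_i gives m(x) = 4 + 6·x (degree < 2) with m(α_i) = c_i for every i, so c is indeed a codeword.


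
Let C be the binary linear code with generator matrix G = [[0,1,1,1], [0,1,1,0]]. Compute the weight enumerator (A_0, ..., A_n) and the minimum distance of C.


Weight distribution: A_0 = 1, A_1 = 1, A_2 = 1, A_3 = 1. Minimum distance d = 1.

Enumerate all 2^2 = 4 messages m ∈ F_2^2.
For each, compute codeword c = mG in F_2^4, then tally its weight.
  m = 00 → c = 0000, weight = 0.
  m = 10 → c = 0111, weight = 3.
  m = 01 → c = 0110, weight = 2.
  m = 11 → c = 0001, weight = 1.
Tally weights:
  weight 0: 1 codewords.
  weight 1: 1 codewords.
  weight 2: 1 codewords.
  weight 3: 1 codewords.
Minimum distance d = smallest w > 0 with A_w > 0 = 1.
Sanity: Σ A_w = 4 = 2^2 = 4 ✓.


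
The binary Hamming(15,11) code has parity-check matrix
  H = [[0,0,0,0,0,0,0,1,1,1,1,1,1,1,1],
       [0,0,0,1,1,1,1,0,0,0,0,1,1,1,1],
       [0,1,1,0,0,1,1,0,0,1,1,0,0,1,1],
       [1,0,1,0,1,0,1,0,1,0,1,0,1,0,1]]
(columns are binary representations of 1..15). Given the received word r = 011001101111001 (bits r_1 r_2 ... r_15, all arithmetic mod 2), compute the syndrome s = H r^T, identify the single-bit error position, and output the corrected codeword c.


s = (1, 0, 1, 1)^T, error position = 11, corrected codeword c = 011001101101001

Compute s = H r^T mod 2 one row at a time:
  s_1 = 0 + 1 + 1 + 1 + 1 + 0 + 0 + 1 = 5 ≡ 1 (mod 2).
  s_2 = 0 + 0 + 1 + 1 + 1 + 0 + 0 + 1 = 4 ≡ 0 (mod 2).
  s_3 = 1 + 1 + 1 + 1 + 1 + 1 + 0 + 1 = 7 ≡ 1 (mod 2).
  s_4 = 0 + 1 + 0 + 1 + 1 + 1 + 0 + 1 = 5 ≡ 1 (mod 2).
s = (1, 0, 1, 1)^T — this equals column 11 of H (binary 1011), so error is at position 11.
Correct: flip bit 11 of r = 011001101111001 to get c = 011001101101001.


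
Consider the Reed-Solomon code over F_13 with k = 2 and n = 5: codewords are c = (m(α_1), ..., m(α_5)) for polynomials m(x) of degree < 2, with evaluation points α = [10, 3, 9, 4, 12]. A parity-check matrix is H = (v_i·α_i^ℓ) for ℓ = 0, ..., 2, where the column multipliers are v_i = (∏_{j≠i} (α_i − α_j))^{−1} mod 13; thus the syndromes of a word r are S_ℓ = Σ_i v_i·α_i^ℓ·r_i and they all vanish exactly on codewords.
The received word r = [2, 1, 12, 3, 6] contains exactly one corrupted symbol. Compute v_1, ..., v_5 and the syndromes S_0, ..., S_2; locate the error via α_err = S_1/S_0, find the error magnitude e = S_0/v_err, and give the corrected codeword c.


S = (1, 9, 3), error at position 3, error magnitude e = 12, c = [2, 1, 0, 3, 6].

Step 1: column multipliers v_i = (∏_{j≠i}(α_i − α_j))^{−1} mod 13.
  i = 1 (α = 10): (10−3)(10−9)(10−4)(10−12) = 7·1·6·(−2) = −84 ≡ 7, so v_1 = 7^{−1} = 2 (mod 13).
  i = 2 (α = 3): (3−10)(3−9)(3−4)(3−12) = (−7)·(−6)·(−1)·(−9) = 378 ≡ 1, so v_2 = 1^{−1} = 1 (mod 13).
  i = 3 (α = 9): (9−10)(9−3)(9−4)(9−12) = (−1)·6·5·(−3) = 90 ≡ 12, so v_3 = 12^{−1} = 12 (mod 13).
  i = 4 (α = 4): (4−10)(4−3)(4−9)(4−12) = (−6)·1·(−5)·(−8) = −240 ≡ 7, so v_4 = 7^{−1} = 2 (mod 13).
  i = 5 (α = 12): (12−10)(12−3)(12−9)(12−4) = 2·9·3·8 = 432 ≡ 3, so v_5 = 3^{−1} = 9 (mod 13).
  v = [2, 1, 12, 2, 9].
Step 2: syndromes of r = [2, 1, 12, 3, 6] (all sums mod 13).
  S_0 = Σ v_i r_i = 2·2 + 1·1 + 12·12 + 2·3 + 9·6 = 209 ≡ 1.
  S_1 = Σ v_i α_i r_i = 2·10·2 + 1·3·1 + 12·9·12 + 2·4·3 + 9·12·6 = 2011 ≡ 9.
  α_i^2 mod 13 = [9, 9, 3, 3, 1].
  S_2 = Σ v_i α_i^2 r_i = 2·9·2 + 1·9·1 + 12·3·12 + 2·3·3 + 9·1·6 = 549 ≡ 3.
  S = (1, 9, 3) ≠ 0, so r is not a codeword (an error is present).
Step 3: locate the error. For a single error e at position i, S_ℓ = v_i·e·α_i^ℓ, so α_err = S_1/S_0.
  S_0^{−1} = 1^{−1} = 1 (mod 13), so α_err = 9·1 = 9 ≡ 9 = α_3. Error position i = 3.
  Consistency check: S_2/S_1 = 3·3 = 9 ≡ 9 = α_err ✓ (single-error assumption holds).
Step 4: error magnitude e = S_0/v_3 = S_0·∏_{j≠3}(α_3 − α_j) = 1·12 = 12 ≡ 12 (mod 13).
Step 5: correct position 3: c_3 = r_3 − e = 12 − 12 ≡ 0 (mod 13). Hence c = [2, 1, 0, 3, 6].
  Check: interpolating c through the α_i gives m(x) = 8 + 2·x (degree < 2) with m(α_i) = c_i for every i, so c is indeed a codeword.


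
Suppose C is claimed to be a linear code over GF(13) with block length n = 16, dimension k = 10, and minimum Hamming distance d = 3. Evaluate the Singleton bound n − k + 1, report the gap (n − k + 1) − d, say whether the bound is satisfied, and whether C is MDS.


Singleton RHS = n − k + 1 = 7, slack = 4, bound satisfied, not MDS.

Singleton bound: d ≤ n − k + 1.
Here n = 16, k = 10, so n − k + 1 = 7.
Given d = 3, check d ≤ 7: YES.
Slack = (n − k + 1) − d = 4.
The code is NOT MDS (slack = 4 > 0).
Description: the claimed parameters are [16, 10, 3]_13; such a code would be non-MDS.


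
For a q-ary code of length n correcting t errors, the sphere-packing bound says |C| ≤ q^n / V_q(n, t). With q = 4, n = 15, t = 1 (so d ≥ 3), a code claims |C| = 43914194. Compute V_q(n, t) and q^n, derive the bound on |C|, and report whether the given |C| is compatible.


V_q(n, t) = 46, q^n = 1073741824, Hamming bound = 23342213, |C| = 43914194 > bound (violated).

Step 1: Compute V_q(n, t) = Σ_{j=0}^1 C(n, j) (q−1)^j.
  j = 0: C(15,0)·(3)^0 = 1·1 = 1.
  j = 1: C(15,1)·(3)^1 = 15·3 = 45.
  V_q(n, t) = 1 + 45 = 46.
Step 2: q^n = 4^15 = 1073741824.
Step 3: Hamming bound ⌊q^n / V_q(n,t)⌋ = ⌊1073741824/46⌋ = 23342213.
Step 4: Compare |C| = 43914194 to 23342213: violated.
The claimed |C| lies above the Hamming bound, so no 4-ary code of length 15 with d ≥ 3 can have 43914194 codewords.


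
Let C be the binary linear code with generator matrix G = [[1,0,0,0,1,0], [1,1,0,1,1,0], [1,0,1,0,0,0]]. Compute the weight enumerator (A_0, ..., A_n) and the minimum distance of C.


Weight distribution: A_0 = 1, A_2 = 4, A_4 = 3. Minimum distance d = 2.

Enumerate all 2^3 = 8 messages m ∈ F_2^3.
For each, compute codeword c = mG in F_2^6, then tally its weight.
  m = 000 → c = 000000, weight = 0.
  m = 100 → c = 100010, weight = 2.
  m = 010 → c = 110110, weight = 4.
  m = 110 → c = 010100, weight = 2.
  m = 001 → c = 101000, weight = 2.
  m = 101 → c = 001010, weight = 2.
  m = 011 → c = 011110, weight = 4.
  m = 111 → c = 111100, weight = 4.
Tally weights:
  weight 0: 1 codewords.
  weight 2: 4 codewords.
  weight 4: 3 codewords.
Minimum distance d = smallest w > 0 with A_w > 0 = 2.
Sanity: Σ A_w = 8 = 2^3 = 8 ✓.


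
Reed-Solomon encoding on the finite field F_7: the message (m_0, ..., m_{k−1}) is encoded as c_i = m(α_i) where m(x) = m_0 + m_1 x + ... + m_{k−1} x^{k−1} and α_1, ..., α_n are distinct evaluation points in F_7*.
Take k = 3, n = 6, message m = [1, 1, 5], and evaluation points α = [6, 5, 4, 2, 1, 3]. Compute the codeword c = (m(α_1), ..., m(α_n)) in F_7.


c = [5, 5, 1, 2, 0, 0]

Message polynomial: m(x) = 1 + 1·x + 5·x^2 (mod 7).
For each evaluation point α_i, compute m(α_i) mod 7:
  α_1 = 6: Horner steps 5 → 3 → 5, so m(6) = 5.
  α_2 = 5: Horner steps 5 → 5 → 5, so m(5) = 5.
  α_3 = 4: Horner steps 5 → 0 → 1, so m(4) = 1.
  α_4 = 2: Horner steps 5 → 4 → 2, so m(2) = 2.
  α_5 = 1: Horner steps 5 → 6 → 0, so m(1) = 0.
  α_6 = 3: Horner steps 5 → 2 → 0, so m(3) = 0.
Codeword c = [5, 5, 1, 2, 0, 0] ∈ F_7^6.


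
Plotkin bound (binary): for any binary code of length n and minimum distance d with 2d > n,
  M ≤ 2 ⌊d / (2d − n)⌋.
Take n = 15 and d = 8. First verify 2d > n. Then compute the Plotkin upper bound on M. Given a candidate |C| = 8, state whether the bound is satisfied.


Plotkin bound M ≤ 16; given |C| = 8 ≤ bound (satisfied).

Check applicability: 2d = 16, n = 15.
2d − n = 1 > 0, so Plotkin applies.
Compute d/(2d−n) = 8/1 ≈ 8.0000.
⌊d/(2d−n)⌋ = 8.
Plotkin bound: M ≤ 2·8 = 16.
Given |C| = 8, check: satisfied.
This |C| is below the Plotkin bound.


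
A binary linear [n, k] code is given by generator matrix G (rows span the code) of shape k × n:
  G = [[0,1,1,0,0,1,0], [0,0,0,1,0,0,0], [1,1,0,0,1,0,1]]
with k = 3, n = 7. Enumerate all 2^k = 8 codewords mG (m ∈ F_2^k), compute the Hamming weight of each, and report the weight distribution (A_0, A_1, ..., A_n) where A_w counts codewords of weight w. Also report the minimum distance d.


Weight distribution: A_0 = 1, A_1 = 1, A_3 = 1, A_4 = 2, A_5 = 2, A_6 = 1. Minimum distance d = 1.

Enumerate all 2^3 = 8 messages m ∈ F_2^3.
For each, compute codeword c = mG in F_2^7, then tally its weight.
  m = 000 → c = 0000000, weight = 0.
  m = 100 → c = 0110010, weight = 3.
  m = 010 → c = 0001000, weight = 1.
  m = 110 → c = 0111010, weight = 4.
  m = 001 → c = 1100101, weight = 4.
  m = 101 → c = 1010111, weight = 5.
  m = 011 → c = 1101101, weight = 5.
  m = 111 → c = 1011111, weight = 6.
Tally weights:
  weight 0: 1 codewords.
  weight 1: 1 codewords.
  weight 3: 1 codewords.
  weight 4: 2 codewords.
  weight 5: 2 codewords.
  weight 6: 1 codewords.
Minimum distance d = smallest w > 0 with A_w > 0 = 1.
Sanity: Σ A_w = 8 = 2^3 = 8 ✓.


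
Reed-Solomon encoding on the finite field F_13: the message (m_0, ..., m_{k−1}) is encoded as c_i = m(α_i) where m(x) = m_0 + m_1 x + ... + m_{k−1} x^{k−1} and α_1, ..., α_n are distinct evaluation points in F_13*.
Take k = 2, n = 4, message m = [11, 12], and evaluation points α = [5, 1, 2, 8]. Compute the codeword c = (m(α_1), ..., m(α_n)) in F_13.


c = [6, 10, 9, 3]

Message polynomial: m(x) = 11 + 12·x (mod 13).
For each evaluation point α_i, compute m(α_i) mod 13:
  α_1 = 5: Horner steps 12 → 6, so m(5) = 6.
  α_2 = 1: Horner steps 12 → 10, so m(1) = 10.
  α_3 = 2: Horner steps 12 → 9, so m(2) = 9.
  α_4 = 8: Horner steps 12 → 3, so m(8) = 3.
Codeword c = [6, 10, 9, 3] ∈ F_13^4.


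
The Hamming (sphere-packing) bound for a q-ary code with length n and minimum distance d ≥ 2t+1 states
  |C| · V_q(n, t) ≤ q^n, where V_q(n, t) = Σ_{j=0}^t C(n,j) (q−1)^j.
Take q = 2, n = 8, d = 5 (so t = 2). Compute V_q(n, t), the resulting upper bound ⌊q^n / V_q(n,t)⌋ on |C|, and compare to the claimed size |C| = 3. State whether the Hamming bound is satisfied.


V_q(n, t) = 37, q^n = 256, Hamming bound = 6, |C| = 3 ≤ bound (satisfied).

Step 1: Compute V_q(n, t) = Σ_{j=0}^2 C(n, j) (q−1)^j.
  j = 0: C(8,0)·(1)^0 = 1·1 = 1.
  j = 1: C(8,1)·(1)^1 = 8·1 = 8.
  j = 2: C(8,2)·(1)^2 = 28·1 = 28.
  V_q(n, t) = 1 + 8 + 28 = 37.
Step 2: q^n = 2^8 = 256.
Step 3: Hamming bound ⌊q^n / V_q(n,t)⌋ = ⌊256/37⌋ = 6.
Step 4: Compare |C| = 3 to 6: satisfied.
The claimed |C| lies below the Hamming bound.


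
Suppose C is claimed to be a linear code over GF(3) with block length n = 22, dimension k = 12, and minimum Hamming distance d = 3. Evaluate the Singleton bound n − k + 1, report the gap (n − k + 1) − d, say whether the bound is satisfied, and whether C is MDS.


Singleton RHS = n − k + 1 = 11, slack = 8, bound satisfied, not MDS.

Singleton bound: d ≤ n − k + 1.
Here n = 22, k = 12, so n − k + 1 = 11.
Given d = 3, check d ≤ 11: YES.
Slack = (n − k + 1) − d = 8.
The code is NOT MDS (slack = 8 > 0).
Description: the claimed parameters are [22, 12, 3]_3; such a code would be non-MDS.


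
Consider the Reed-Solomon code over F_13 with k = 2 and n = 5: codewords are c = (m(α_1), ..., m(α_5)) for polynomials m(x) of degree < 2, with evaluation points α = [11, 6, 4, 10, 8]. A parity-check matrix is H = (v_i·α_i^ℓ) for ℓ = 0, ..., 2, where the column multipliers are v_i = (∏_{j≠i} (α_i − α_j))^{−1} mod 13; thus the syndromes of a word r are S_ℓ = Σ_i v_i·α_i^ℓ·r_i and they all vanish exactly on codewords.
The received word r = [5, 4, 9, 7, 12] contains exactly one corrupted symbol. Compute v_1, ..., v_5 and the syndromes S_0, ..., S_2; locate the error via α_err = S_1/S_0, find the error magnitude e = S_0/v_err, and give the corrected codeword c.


S = (7, 12, 2), error at position 1, error magnitude e = 7, c = [11, 4, 9, 7, 12].

Step 1: column multipliers v_i = (∏_{j≠i}(α_i − α_j))^{−1} mod 13.
  i = 1 (α = 11): (11−6)(11−4)(11−10)(11−8) = 5·7·1·3 = 105 ≡ 1, so v_1 = 1^{−1} = 1 (mod 13).
  i = 2 (α = 6): (6−11)(6−4)(6−10)(6−8) = (−5)·2·(−4)·(−2) = −80 ≡ 11, so v_2 = 11^{−1} = 6 (mod 13).
  i = 3 (α = 4): (4−11)(4−6)(4−10)(4−8) = (−7)·(−2)·(−6)·(−4) = 336 ≡ 11, so v_3 = 11^{−1} = 6 (mod 13).
  i = 4 (α = 10): (10−11)(10−6)(10−4)(10−8) = (−1)·4·6·2 = −48 ≡ 4, so v_4 = 4^{−1} = 10 (mod 13).
  i = 5 (α = 8): (8−11)(8−6)(8−4)(8−10) = (−3)·2·4·(−2) = 48 ≡ 9, so v_5 = 9^{−1} = 3 (mod 13).
  v = [1, 6, 6, 10, 3].
Step 2: syndromes of r = [5, 4, 9, 7, 12] (all sums mod 13).
  S_0 = Σ v_i r_i = 1·5 + 6·4 + 6·9 + 10·7 + 3·12 = 189 ≡ 7.
  S_1 = Σ v_i α_i r_i = 1·11·5 + 6·6·4 + 6·4·9 + 10·10·7 + 3·8·12 = 1403 ≡ 12.
  α_i^2 mod 13 = [4, 10, 3, 9, 12].
  S_2 = Σ v_i α_i^2 r_i = 1·4·5 + 6·10·4 + 6·3·9 + 10·9·7 + 3·12·12 = 1484 ≡ 2.
  S = (7, 12, 2) ≠ 0, so r is not a codeword (an error is present).
Step 3: locate the error. For a single error e at position i, S_ℓ = v_i·e·α_i^ℓ, so α_err = S_1/S_0.
  S_0^{−1} = 7^{−1} = 2 (mod 13), so α_err = 12·2 = 24 ≡ 11 = α_1. Error position i = 1.
  Consistency check: S_2/S_1 = 2·12 = 24 ≡ 11 = α_err ✓ (single-error assumption holds).
Step 4: error magnitude e = S_0/v_1 = S_0·∏_{j≠1}(α_1 − α_j) = 7·1 = 7 ≡ 7 (mod 13).
Step 5: correct position 1: c_1 = r_1 − e = 5 − 7 ≡ 11 (mod 13). Hence c = [11, 4, 9, 7, 12].
  Check: interpolating c through the α_i gives m(x) = 6 + 4·x (degree < 2) with m(α_i) = c_i for every i, so c is indeed a codeword.


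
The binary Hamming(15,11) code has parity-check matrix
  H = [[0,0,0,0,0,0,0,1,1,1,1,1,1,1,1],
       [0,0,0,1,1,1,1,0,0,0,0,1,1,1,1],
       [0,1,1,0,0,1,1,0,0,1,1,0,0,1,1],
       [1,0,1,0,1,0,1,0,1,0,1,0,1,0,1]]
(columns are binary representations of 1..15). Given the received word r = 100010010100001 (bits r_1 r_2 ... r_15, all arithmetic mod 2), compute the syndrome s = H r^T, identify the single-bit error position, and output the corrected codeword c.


s = (1, 0, 0, 1)^T, error position = 9, corrected codeword c = 100010011100001

Compute s = H r^T mod 2 one row at a time:
  s_1 = 1 + 0 + 1 + 0 + 0 + 0 + 0 + 1 = 3 ≡ 1 (mod 2).
  s_2 = 0 + 1 + 0 + 0 + 0 + 0 + 0 + 1 = 2 ≡ 0 (mod 2).
  s_3 = 0 + 0 + 0 + 0 + 1 + 0 + 0 + 1 = 2 ≡ 0 (mod 2).
  s_4 = 1 + 0 + 1 + 0 + 0 + 0 + 0 + 1 = 3 ≡ 1 (mod 2).
s = (1, 0, 0, 1)^T — this equals column 9 of H (binary 1001), so error is at position 9.
Correct: flip bit 9 of r = 100010010100001 to get c = 100010011100001.


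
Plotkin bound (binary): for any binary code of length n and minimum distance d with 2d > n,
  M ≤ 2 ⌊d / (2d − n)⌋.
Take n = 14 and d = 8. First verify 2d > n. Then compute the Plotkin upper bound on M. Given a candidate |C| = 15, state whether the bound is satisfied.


Plotkin bound M ≤ 8; given |C| = 15 > bound (violated).

Check applicability: 2d = 16, n = 14.
2d − n = 2 > 0, so Plotkin applies.
Compute d/(2d−n) = 8/2 ≈ 4.0000.
⌊d/(2d−n)⌋ = 4.
Plotkin bound: M ≤ 2·4 = 8.
Given |C| = 15, check: VIOLATED.
This |C| is above the Plotkin bound, so no binary code with n = 14, d = 8 and 15 codewords exists.


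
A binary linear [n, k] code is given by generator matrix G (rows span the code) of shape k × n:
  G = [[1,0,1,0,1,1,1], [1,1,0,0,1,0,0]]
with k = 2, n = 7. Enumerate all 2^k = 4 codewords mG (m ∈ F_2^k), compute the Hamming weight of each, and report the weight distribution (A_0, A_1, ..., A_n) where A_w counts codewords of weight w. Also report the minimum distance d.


Weight distribution: A_0 = 1, A_3 = 1, A_4 = 1, A_5 = 1. Minimum distance d = 3.

Enumerate all 2^2 = 4 messages m ∈ F_2^2.
For each, compute codeword c = mG in F_2^7, then tally its weight.
  m = 00 → c = 0000000, weight = 0.
  m = 10 → c = 1010111, weight = 5.
  m = 01 → c = 1100100, weight = 3.
  m = 11 → c = 0110011, weight = 4.
Tally weights:
  weight 0: 1 codewords.
  weight 3: 1 codewords.
  weight 4: 1 codewords.
  weight 5: 1 codewords.
Minimum distance d = smallest w > 0 with A_w > 0 = 3.
Sanity: Σ A_w = 4 = 2^2 = 4 ✓.


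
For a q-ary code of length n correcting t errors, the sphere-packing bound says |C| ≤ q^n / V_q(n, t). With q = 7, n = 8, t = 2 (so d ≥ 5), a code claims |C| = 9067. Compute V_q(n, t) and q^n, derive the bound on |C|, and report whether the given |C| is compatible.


V_q(n, t) = 1057, q^n = 5764801, Hamming bound = 5453, |C| = 9067 > bound (violated).

Step 1: Compute V_q(n, t) = Σ_{j=0}^2 C(n, j) (q−1)^j.
  j = 0: C(8,0)·(6)^0 = 1·1 = 1.
  j = 1: C(8,1)·(6)^1 = 8·6 = 48.
  j = 2: C(8,2)·(6)^2 = 28·36 = 1008.
  V_q(n, t) = 1 + 48 + 1008 = 1057.
Step 2: q^n = 7^8 = 5764801.
Step 3: Hamming bound ⌊q^n / V_q(n,t)⌋ = ⌊5764801/1057⌋ = 5453.
Step 4: Compare |C| = 9067 to 5453: violated.
The claimed |C| lies above the Hamming bound, so no 7-ary code of length 8 with d ≥ 5 can have 9067 codewords.


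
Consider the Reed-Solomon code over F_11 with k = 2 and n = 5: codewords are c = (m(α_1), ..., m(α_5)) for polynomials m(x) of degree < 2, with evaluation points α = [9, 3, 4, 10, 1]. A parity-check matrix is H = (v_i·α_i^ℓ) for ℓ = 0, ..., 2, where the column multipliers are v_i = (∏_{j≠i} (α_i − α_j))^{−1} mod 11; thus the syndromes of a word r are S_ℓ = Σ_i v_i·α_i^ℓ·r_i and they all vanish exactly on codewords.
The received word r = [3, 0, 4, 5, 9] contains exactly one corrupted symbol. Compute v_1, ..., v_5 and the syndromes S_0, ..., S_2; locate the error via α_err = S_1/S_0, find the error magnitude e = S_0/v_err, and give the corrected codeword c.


S = (5, 4, 1), error at position 2, error magnitude e = 9, c = [3, 2, 4, 5, 9].

Step 1: column multipliers v_i = (∏_{j≠i}(α_i − α_j))^{−1} mod 11.
  i = 1 (α = 9): (9−3)(9−4)(9−10)(9−1) = 6·5·(−1)·8 = −240 ≡ 2, so v_1 = 2^{−1} = 6 (mod 11).
  i = 2 (α = 3): (3−9)(3−4)(3−10)(3−1) = (−6)·(−1)·(−7)·2 = −84 ≡ 4, so v_2 = 4^{−1} = 3 (mod 11).
  i = 3 (α = 4): (4−9)(4−3)(4−10)(4−1) = (−5)·1·(−6)·3 = 90 ≡ 2, so v_3 = 2^{−1} = 6 (mod 11).
  i = 4 (α = 10): (10−9)(10−3)(10−4)(10−1) = 1·7·6·9 = 378 ≡ 4, so v_4 = 4^{−1} = 3 (mod 11).
  i = 5 (α = 1): (1−9)(1−3)(1−4)(1−10) = (−8)·(−2)·(−3)·(−9) = 432 ≡ 3, so v_5 = 3^{−1} = 4 (mod 11).
  v = [6, 3, 6, 3, 4].
Step 2: syndromes of r = [3, 0, 4, 5, 9] (all sums mod 11).
  S_0 = Σ v_i r_i = 6·3 + 3·0 + 6·4 + 3·5 + 4·9 = 93 ≡ 5.
  S_1 = Σ v_i α_i r_i = 6·9·3 + 3·3·0 + 6·4·4 + 3·10·5 + 4·1·9 = 444 ≡ 4.
  α_i^2 mod 11 = [4, 9, 5, 1, 1].
  S_2 = Σ v_i α_i^2 r_i = 6·4·3 + 3·9·0 + 6·5·4 + 3·1·5 + 4·1·9 = 243 ≡ 1.
  S = (5, 4, 1) ≠ 0, so r is not a codeword (an error is present).
Step 3: locate the error. For a single error e at position i, S_ℓ = v_i·e·α_i^ℓ, so α_err = S_1/S_0.
  S_0^{−1} = 5^{−1} = 9 (mod 11), so α_err = 4·9 = 36 ≡ 3 = α_2. Error position i = 2.
  Consistency check: S_2/S_1 = 1·3 = 3 ≡ 3 = α_err ✓ (single-error assumption holds).
Step 4: error magnitude e = S_0/v_2 = S_0·∏_{j≠2}(α_2 − α_j) = 5·4 = 20 ≡ 9 (mod 11).
Step 5: correct position 2: c_2 = r_2 − e = 0 − 9 ≡ 2 (mod 11). Hence c = [3, 2, 4, 5, 9].
  Check: interpolating c through the α_i gives m(x) = 7 + 2·x (degree < 2) with m(α_i) = c_i for every i, so c is indeed a codeword.
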